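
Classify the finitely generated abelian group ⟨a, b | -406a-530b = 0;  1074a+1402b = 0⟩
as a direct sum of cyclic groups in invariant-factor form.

Answer: M ≅ ℤ/2 ⊕ ℤ/4

Derivation:
rank_ℚ(R)=2; free=2−2=0
SNF(R) diag = [2, 4] → torsion [2, 4]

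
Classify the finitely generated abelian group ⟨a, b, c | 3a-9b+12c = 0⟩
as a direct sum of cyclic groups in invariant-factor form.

rank_ℚ(R)=1; free=3−1=2
SNF(R) diag = [3] → torsion [3]

Answer: M ≅ ℤ^2 ⊕ ℤ/3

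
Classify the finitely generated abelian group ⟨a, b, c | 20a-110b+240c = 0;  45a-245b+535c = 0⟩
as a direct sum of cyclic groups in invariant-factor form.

rank_ℚ(R)=2; free=3−2=1
SNF(R) diag = [5, 10] → torsion [5, 10]

Answer: M ≅ ℤ^1 ⊕ ℤ/5 ⊕ ℤ/10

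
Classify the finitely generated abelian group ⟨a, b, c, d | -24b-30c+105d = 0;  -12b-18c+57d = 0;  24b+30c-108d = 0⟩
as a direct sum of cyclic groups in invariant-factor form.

rank_ℚ(R)=3; free=4−3=1
SNF(R) diag = [3, 6, 12] → torsion [3, 6, 12]

Answer: M ≅ ℤ^1 ⊕ ℤ/3 ⊕ ℤ/6 ⊕ ℤ/12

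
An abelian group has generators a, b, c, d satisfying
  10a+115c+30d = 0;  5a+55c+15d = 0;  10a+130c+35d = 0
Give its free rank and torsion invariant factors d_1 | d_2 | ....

rank_ℚ(R)=3; free=4−3=1
SNF(R) diag = [5, 5, 5] → torsion [5, 5, 5]

Answer: M ≅ ℤ^1 ⊕ ℤ/5 ⊕ ℤ/5 ⊕ ℤ/5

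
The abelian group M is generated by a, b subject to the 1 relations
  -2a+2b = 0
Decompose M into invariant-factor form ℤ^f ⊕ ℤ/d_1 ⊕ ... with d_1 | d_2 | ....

Answer: M ≅ ℤ^1 ⊕ ℤ/2

Derivation:
rank_ℚ(R)=1; free=2−1=1
SNF(R) diag = [2] → torsion [2]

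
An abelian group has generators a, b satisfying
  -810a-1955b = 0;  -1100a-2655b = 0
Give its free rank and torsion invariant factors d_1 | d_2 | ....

Answer: M ≅ ℤ/5 ⊕ ℤ/10

Derivation:
rank_ℚ(R)=2; free=2−2=0
SNF(R) diag = [5, 10] → torsion [5, 10]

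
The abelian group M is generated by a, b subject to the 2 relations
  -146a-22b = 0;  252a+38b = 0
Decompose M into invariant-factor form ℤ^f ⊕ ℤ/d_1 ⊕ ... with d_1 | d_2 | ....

Answer: M ≅ ℤ/2 ⊕ ℤ/2

Derivation:
rank_ℚ(R)=2; free=2−2=0
SNF(R) diag = [2, 2] → torsion [2, 2]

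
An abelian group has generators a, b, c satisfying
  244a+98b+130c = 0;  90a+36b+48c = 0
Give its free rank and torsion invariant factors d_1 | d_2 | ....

rank_ℚ(R)=2; free=3−2=1
SNF(R) diag = [2, 6] → torsion [2, 6]

Answer: M ≅ ℤ^1 ⊕ ℤ/2 ⊕ ℤ/6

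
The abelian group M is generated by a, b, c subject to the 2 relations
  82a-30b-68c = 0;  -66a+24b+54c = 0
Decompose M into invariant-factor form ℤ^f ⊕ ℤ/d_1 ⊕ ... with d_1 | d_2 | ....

Answer: M ≅ ℤ^1 ⊕ ℤ/2 ⊕ ℤ/6

Derivation:
rank_ℚ(R)=2; free=3−2=1
SNF(R) diag = [2, 6] → torsion [2, 6]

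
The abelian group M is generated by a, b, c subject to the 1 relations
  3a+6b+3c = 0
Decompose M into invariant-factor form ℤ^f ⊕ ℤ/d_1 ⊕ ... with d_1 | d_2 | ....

Answer: M ≅ ℤ^2 ⊕ ℤ/3

Derivation:
rank_ℚ(R)=1; free=3−1=2
SNF(R) diag = [3] → torsion [3]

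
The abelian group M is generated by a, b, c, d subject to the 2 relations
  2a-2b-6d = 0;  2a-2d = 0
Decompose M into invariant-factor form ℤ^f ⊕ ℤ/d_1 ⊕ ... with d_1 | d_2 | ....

Answer: M ≅ ℤ^2 ⊕ ℤ/2 ⊕ ℤ/2

Derivation:
rank_ℚ(R)=2; free=4−2=2
SNF(R) diag = [2, 2] → torsion [2, 2]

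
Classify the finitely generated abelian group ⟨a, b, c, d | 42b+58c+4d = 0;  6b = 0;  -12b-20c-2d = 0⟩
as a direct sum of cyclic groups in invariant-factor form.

rank_ℚ(R)=3; free=4−3=1
SNF(R) diag = [2, 6, 18] → torsion [2, 6, 18]

Answer: M ≅ ℤ^1 ⊕ ℤ/2 ⊕ ℤ/6 ⊕ ℤ/18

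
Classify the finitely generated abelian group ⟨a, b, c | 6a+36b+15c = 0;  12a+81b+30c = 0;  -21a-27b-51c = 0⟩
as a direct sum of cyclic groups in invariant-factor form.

rank_ℚ(R)=3; free=3−3=0
SNF(R) diag = [3, 3, 9] → torsion [3, 3, 9]

Answer: M ≅ ℤ/3 ⊕ ℤ/3 ⊕ ℤ/9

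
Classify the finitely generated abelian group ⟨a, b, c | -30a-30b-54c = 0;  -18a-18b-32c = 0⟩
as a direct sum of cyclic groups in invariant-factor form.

rank_ℚ(R)=2; free=3−2=1
SNF(R) diag = [2, 6] → torsion [2, 6]

Answer: M ≅ ℤ^1 ⊕ ℤ/2 ⊕ ℤ/6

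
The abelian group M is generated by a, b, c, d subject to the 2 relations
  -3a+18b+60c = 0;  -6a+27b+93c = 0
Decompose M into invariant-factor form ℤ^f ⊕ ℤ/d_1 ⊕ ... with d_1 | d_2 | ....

rank_ℚ(R)=2; free=4−2=2
SNF(R) diag = [3, 9] → torsion [3, 9]

Answer: M ≅ ℤ^2 ⊕ ℤ/3 ⊕ ℤ/9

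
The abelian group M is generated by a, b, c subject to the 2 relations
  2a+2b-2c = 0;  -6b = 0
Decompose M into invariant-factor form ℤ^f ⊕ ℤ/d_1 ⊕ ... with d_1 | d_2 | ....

Answer: M ≅ ℤ^1 ⊕ ℤ/2 ⊕ ℤ/6

Derivation:
rank_ℚ(R)=2; free=3−2=1
SNF(R) diag = [2, 6] → torsion [2, 6]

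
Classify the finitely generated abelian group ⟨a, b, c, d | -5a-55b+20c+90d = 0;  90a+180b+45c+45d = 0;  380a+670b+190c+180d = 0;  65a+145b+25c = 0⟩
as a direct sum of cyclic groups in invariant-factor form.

Answer: M ≅ ℤ/5 ⊕ ℤ/15 ⊕ ℤ/45 ⊕ ℤ/90

Derivation:
rank_ℚ(R)=4; free=4−4=0
SNF(R) diag = [5, 15, 45, 90] → torsion [5, 15, 45, 90]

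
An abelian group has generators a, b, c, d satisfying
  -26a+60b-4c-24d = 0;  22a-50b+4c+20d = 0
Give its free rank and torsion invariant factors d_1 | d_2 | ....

Answer: M ≅ ℤ^2 ⊕ ℤ/2 ⊕ ℤ/2

Derivation:
rank_ℚ(R)=2; free=4−2=2
SNF(R) diag = [2, 2] → torsion [2, 2]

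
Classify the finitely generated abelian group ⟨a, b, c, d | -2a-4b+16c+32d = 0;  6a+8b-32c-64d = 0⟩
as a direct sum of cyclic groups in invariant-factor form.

Answer: M ≅ ℤ^2 ⊕ ℤ/2 ⊕ ℤ/4

Derivation:
rank_ℚ(R)=2; free=4−2=2
SNF(R) diag = [2, 4] → torsion [2, 4]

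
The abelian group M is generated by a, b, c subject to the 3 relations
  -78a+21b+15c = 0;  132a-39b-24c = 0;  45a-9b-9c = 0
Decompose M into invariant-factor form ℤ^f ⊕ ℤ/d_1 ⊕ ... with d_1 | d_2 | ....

Answer: M ≅ ℤ/3 ⊕ ℤ/9 ⊕ ℤ/9

Derivation:
rank_ℚ(R)=3; free=3−3=0
SNF(R) diag = [3, 9, 9] → torsion [3, 9, 9]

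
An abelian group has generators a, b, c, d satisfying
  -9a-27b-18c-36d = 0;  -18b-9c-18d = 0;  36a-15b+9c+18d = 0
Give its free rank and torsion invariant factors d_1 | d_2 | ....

Answer: M ≅ ℤ^1 ⊕ ℤ/3 ⊕ ℤ/9 ⊕ ℤ/9

Derivation:
rank_ℚ(R)=3; free=4−3=1
SNF(R) diag = [3, 9, 9] → torsion [3, 9, 9]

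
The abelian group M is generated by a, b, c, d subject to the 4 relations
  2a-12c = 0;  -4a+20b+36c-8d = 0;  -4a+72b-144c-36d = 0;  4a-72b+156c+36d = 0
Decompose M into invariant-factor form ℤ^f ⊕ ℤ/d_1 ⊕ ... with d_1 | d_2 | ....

rank_ℚ(R)=4; free=4−4=0
SNF(R) diag = [2, 4, 12, 36] → torsion [2, 4, 12, 36]

Answer: M ≅ ℤ/2 ⊕ ℤ/4 ⊕ ℤ/12 ⊕ ℤ/36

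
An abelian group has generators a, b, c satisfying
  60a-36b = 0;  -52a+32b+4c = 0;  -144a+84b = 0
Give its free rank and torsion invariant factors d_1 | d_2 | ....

Answer: M ≅ ℤ/4 ⊕ ℤ/12 ⊕ ℤ/12

Derivation:
rank_ℚ(R)=3; free=3−3=0
SNF(R) diag = [4, 12, 12] → torsion [4, 12, 12]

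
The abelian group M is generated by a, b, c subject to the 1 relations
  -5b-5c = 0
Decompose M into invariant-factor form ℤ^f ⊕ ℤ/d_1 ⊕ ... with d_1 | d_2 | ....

rank_ℚ(R)=1; free=3−1=2
SNF(R) diag = [5] → torsion [5]

Answer: M ≅ ℤ^2 ⊕ ℤ/5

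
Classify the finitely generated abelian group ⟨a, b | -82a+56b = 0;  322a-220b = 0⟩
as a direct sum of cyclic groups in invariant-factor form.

rank_ℚ(R)=2; free=2−2=0
SNF(R) diag = [2, 4] → torsion [2, 4]

Answer: M ≅ ℤ/2 ⊕ ℤ/4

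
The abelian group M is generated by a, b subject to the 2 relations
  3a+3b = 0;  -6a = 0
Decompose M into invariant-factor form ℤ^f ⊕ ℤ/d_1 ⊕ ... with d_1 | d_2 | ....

Answer: M ≅ ℤ/3 ⊕ ℤ/6

Derivation:
rank_ℚ(R)=2; free=2−2=0
SNF(R) diag = [3, 6] → torsion [3, 6]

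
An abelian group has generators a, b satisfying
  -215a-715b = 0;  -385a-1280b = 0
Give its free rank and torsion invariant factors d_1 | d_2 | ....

Answer: M ≅ ℤ/5 ⊕ ℤ/15

Derivation:
rank_ℚ(R)=2; free=2−2=0
SNF(R) diag = [5, 15] → torsion [5, 15]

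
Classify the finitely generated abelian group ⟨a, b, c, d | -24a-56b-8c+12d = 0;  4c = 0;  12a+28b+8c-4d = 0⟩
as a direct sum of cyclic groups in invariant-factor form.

rank_ℚ(R)=3; free=4−3=1
SNF(R) diag = [4, 4, 4] → torsion [4, 4, 4]

Answer: M ≅ ℤ^1 ⊕ ℤ/4 ⊕ ℤ/4 ⊕ ℤ/4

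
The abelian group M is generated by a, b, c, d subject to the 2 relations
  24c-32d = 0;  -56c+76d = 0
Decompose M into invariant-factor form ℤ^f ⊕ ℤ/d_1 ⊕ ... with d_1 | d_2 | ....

rank_ℚ(R)=2; free=4−2=2
SNF(R) diag = [4, 8] → torsion [4, 8]

Answer: M ≅ ℤ^2 ⊕ ℤ/4 ⊕ ℤ/8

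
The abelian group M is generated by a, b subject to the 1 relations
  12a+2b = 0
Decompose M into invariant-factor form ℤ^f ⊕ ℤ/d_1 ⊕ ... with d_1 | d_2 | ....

rank_ℚ(R)=1; free=2−1=1
SNF(R) diag = [2] → torsion [2]

Answer: M ≅ ℤ^1 ⊕ ℤ/2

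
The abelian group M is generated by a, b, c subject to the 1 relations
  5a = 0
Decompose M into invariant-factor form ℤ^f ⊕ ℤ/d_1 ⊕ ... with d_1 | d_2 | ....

rank_ℚ(R)=1; free=3−1=2
SNF(R) diag = [5] → torsion [5]

Answer: M ≅ ℤ^2 ⊕ ℤ/5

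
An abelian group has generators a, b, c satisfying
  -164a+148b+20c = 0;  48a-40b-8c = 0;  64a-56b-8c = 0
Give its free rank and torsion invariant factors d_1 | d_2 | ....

Answer: M ≅ ℤ/4 ⊕ ℤ/8 ⊕ ℤ/16

Derivation:
rank_ℚ(R)=3; free=3−3=0
SNF(R) diag = [4, 8, 16] → torsion [4, 8, 16]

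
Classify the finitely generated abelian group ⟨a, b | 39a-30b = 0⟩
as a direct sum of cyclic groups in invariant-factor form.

rank_ℚ(R)=1; free=2−1=1
SNF(R) diag = [3] → torsion [3]

Answer: M ≅ ℤ^1 ⊕ ℤ/3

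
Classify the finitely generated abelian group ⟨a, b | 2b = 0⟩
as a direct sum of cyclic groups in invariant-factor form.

Answer: M ≅ ℤ^1 ⊕ ℤ/2

Derivation:
rank_ℚ(R)=1; free=2−1=1
SNF(R) diag = [2] → torsion [2]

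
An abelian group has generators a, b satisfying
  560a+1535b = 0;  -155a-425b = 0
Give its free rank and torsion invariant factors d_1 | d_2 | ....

rank_ℚ(R)=2; free=2−2=0
SNF(R) diag = [5, 15] → torsion [5, 15]

Answer: M ≅ ℤ/5 ⊕ ℤ/15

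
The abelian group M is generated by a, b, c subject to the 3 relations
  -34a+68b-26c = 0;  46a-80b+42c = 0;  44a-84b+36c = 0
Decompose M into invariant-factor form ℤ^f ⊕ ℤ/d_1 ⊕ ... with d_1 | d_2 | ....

Answer: M ≅ ℤ/2 ⊕ ℤ/4 ⊕ ℤ/4

Derivation:
rank_ℚ(R)=3; free=3−3=0
SNF(R) diag = [2, 4, 4] → torsion [2, 4, 4]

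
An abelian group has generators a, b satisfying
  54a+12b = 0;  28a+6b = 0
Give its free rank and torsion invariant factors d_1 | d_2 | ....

rank_ℚ(R)=2; free=2−2=0
SNF(R) diag = [2, 6] → torsion [2, 6]

Answer: M ≅ ℤ/2 ⊕ ℤ/6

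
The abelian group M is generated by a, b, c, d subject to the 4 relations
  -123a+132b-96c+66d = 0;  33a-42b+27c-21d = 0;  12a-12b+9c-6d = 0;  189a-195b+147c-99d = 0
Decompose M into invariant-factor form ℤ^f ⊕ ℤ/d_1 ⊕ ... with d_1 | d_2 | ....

rank_ℚ(R)=4; free=4−4=0
SNF(R) diag = [3, 3, 3, 9] → torsion [3, 3, 3, 9]

Answer: M ≅ ℤ/3 ⊕ ℤ/3 ⊕ ℤ/3 ⊕ ℤ/9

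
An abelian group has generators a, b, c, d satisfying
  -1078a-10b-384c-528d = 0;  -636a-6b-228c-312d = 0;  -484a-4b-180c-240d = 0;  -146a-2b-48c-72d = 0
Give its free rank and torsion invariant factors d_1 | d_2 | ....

rank_ℚ(R)=4; free=4−4=0
SNF(R) diag = [2, 6, 12, 24] → torsion [2, 6, 12, 24]

Answer: M ≅ ℤ/2 ⊕ ℤ/6 ⊕ ℤ/12 ⊕ ℤ/24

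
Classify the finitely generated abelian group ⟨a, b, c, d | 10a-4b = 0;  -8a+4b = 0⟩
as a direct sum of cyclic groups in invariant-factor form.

rank_ℚ(R)=2; free=4−2=2
SNF(R) diag = [2, 4] → torsion [2, 4]

Answer: M ≅ ℤ^2 ⊕ ℤ/2 ⊕ ℤ/4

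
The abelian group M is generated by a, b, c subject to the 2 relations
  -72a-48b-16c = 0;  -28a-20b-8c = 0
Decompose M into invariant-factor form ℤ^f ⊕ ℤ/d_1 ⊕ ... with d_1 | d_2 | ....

Answer: M ≅ ℤ^1 ⊕ ℤ/4 ⊕ ℤ/8

Derivation:
rank_ℚ(R)=2; free=3−2=1
SNF(R) diag = [4, 8] → torsion [4, 8]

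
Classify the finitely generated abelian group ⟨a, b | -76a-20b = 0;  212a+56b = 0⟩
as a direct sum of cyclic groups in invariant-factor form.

rank_ℚ(R)=2; free=2−2=0
SNF(R) diag = [4, 4] → torsion [4, 4]

Answer: M ≅ ℤ/4 ⊕ ℤ/4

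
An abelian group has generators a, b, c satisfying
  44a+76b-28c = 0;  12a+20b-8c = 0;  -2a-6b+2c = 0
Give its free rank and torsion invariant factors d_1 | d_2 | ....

rank_ℚ(R)=3; free=3−3=0
SNF(R) diag = [2, 4, 8] → torsion [2, 4, 8]

Answer: M ≅ ℤ/2 ⊕ ℤ/4 ⊕ ℤ/8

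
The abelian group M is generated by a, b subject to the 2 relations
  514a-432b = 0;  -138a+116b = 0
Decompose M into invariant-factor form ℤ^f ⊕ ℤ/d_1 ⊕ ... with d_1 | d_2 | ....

Answer: M ≅ ℤ/2 ⊕ ℤ/4

Derivation:
rank_ℚ(R)=2; free=2−2=0
SNF(R) diag = [2, 4] → torsion [2, 4]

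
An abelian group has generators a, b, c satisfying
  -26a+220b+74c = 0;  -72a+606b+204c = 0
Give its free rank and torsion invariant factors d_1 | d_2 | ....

rank_ℚ(R)=2; free=3−2=1
SNF(R) diag = [2, 6] → torsion [2, 6]

Answer: M ≅ ℤ^1 ⊕ ℤ/2 ⊕ ℤ/6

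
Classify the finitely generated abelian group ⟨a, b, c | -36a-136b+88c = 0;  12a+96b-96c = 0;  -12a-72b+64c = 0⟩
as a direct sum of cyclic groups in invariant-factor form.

rank_ℚ(R)=3; free=3−3=0
SNF(R) diag = [4, 8, 24] → torsion [4, 8, 24]

Answer: M ≅ ℤ/4 ⊕ ℤ/8 ⊕ ℤ/24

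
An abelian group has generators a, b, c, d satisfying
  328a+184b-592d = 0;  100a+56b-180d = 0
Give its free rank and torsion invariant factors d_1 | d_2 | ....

Answer: M ≅ ℤ^2 ⊕ ℤ/4 ⊕ ℤ/8

Derivation:
rank_ℚ(R)=2; free=4−2=2
SNF(R) diag = [4, 8] → torsion [4, 8]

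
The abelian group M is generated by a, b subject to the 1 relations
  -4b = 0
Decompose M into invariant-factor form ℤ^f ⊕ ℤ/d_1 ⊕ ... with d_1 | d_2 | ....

rank_ℚ(R)=1; free=2−1=1
SNF(R) diag = [4] → torsion [4]

Answer: M ≅ ℤ^1 ⊕ ℤ/4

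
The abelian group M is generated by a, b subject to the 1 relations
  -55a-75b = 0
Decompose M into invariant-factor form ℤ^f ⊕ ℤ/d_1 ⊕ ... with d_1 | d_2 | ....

rank_ℚ(R)=1; free=2−1=1
SNF(R) diag = [5] → torsion [5]

Answer: M ≅ ℤ^1 ⊕ ℤ/5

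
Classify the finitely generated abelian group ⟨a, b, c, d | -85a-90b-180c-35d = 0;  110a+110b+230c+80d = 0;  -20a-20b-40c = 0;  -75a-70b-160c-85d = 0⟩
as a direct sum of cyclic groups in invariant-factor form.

Answer: M ≅ ℤ/5 ⊕ ℤ/10 ⊕ ℤ/20 ⊕ ℤ/40

Derivation:
rank_ℚ(R)=4; free=4−4=0
SNF(R) diag = [5, 10, 20, 40] → torsion [5, 10, 20, 40]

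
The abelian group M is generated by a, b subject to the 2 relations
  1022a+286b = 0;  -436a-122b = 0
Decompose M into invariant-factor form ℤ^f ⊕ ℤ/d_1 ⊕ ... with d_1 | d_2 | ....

Answer: M ≅ ℤ/2 ⊕ ℤ/6

Derivation:
rank_ℚ(R)=2; free=2−2=0
SNF(R) diag = [2, 6] → torsion [2, 6]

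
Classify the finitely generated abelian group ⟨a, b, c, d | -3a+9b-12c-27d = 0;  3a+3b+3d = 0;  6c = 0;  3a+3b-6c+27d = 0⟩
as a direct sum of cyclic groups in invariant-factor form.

Answer: M ≅ ℤ/3 ⊕ ℤ/6 ⊕ ℤ/12 ⊕ ℤ/24

Derivation:
rank_ℚ(R)=4; free=4−4=0
SNF(R) diag = [3, 6, 12, 24] → torsion [3, 6, 12, 24]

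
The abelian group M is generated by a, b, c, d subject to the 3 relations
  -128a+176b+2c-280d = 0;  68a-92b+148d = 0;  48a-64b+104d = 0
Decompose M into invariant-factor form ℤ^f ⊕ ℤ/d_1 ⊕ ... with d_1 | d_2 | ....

Answer: M ≅ ℤ^1 ⊕ ℤ/2 ⊕ ℤ/4 ⊕ ℤ/8

Derivation:
rank_ℚ(R)=3; free=4−3=1
SNF(R) diag = [2, 4, 8] → torsion [2, 4, 8]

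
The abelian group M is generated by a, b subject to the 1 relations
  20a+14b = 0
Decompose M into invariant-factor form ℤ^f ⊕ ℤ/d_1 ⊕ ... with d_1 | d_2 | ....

rank_ℚ(R)=1; free=2−1=1
SNF(R) diag = [2] → torsion [2]

Answer: M ≅ ℤ^1 ⊕ ℤ/2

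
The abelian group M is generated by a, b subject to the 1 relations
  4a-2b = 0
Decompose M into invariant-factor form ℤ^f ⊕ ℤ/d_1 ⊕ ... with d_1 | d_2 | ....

rank_ℚ(R)=1; free=2−1=1
SNF(R) diag = [2] → torsion [2]

Answer: M ≅ ℤ^1 ⊕ ℤ/2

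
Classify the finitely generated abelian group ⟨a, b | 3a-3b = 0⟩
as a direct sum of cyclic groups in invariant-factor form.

Answer: M ≅ ℤ^1 ⊕ ℤ/3

Derivation:
rank_ℚ(R)=1; free=2−1=1
SNF(R) diag = [3] → torsion [3]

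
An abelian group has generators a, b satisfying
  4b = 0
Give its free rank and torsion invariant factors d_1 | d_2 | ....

rank_ℚ(R)=1; free=2−1=1
SNF(R) diag = [4] → torsion [4]

Answer: M ≅ ℤ^1 ⊕ ℤ/4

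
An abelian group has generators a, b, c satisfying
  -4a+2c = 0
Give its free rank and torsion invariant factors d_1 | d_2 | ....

rank_ℚ(R)=1; free=3−1=2
SNF(R) diag = [2] → torsion [2]

Answer: M ≅ ℤ^2 ⊕ ℤ/2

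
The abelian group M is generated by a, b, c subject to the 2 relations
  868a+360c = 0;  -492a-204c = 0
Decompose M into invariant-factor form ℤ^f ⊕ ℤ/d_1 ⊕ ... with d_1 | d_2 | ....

Answer: M ≅ ℤ^1 ⊕ ℤ/4 ⊕ ℤ/12

Derivation:
rank_ℚ(R)=2; free=3−2=1
SNF(R) diag = [4, 12] → torsion [4, 12]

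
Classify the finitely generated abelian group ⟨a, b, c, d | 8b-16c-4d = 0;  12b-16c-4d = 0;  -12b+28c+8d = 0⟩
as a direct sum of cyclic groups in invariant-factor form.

Answer: M ≅ ℤ^1 ⊕ ℤ/4 ⊕ ℤ/4 ⊕ ℤ/4

Derivation:
rank_ℚ(R)=3; free=4−3=1
SNF(R) diag = [4, 4, 4] → torsion [4, 4, 4]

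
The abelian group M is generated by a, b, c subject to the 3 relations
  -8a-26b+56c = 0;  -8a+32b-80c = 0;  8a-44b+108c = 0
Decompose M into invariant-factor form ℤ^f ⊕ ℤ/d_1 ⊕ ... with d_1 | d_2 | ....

Answer: M ≅ ℤ/2 ⊕ ℤ/4 ⊕ ℤ/8

Derivation:
rank_ℚ(R)=3; free=3−3=0
SNF(R) diag = [2, 4, 8] → torsion [2, 4, 8]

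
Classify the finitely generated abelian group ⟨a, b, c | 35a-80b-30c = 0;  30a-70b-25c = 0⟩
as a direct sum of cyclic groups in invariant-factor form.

rank_ℚ(R)=2; free=3−2=1
SNF(R) diag = [5, 5] → torsion [5, 5]

Answer: M ≅ ℤ^1 ⊕ ℤ/5 ⊕ ℤ/5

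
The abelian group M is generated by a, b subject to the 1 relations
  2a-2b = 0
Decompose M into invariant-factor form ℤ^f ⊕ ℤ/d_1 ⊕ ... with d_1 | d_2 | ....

Answer: M ≅ ℤ^1 ⊕ ℤ/2

Derivation:
rank_ℚ(R)=1; free=2−1=1
SNF(R) diag = [2] → torsion [2]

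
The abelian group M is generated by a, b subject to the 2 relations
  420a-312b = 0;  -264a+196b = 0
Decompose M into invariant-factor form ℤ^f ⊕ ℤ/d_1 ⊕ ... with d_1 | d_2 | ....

Answer: M ≅ ℤ/4 ⊕ ℤ/12

Derivation:
rank_ℚ(R)=2; free=2−2=0
SNF(R) diag = [4, 12] → torsion [4, 12]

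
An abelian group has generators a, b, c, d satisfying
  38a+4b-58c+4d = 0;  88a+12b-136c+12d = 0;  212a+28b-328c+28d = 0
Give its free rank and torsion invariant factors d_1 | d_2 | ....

Answer: M ≅ ℤ^1 ⊕ ℤ/2 ⊕ ℤ/4 ⊕ ℤ/12

Derivation:
rank_ℚ(R)=3; free=4−3=1
SNF(R) diag = [2, 4, 12] → torsion [2, 4, 12]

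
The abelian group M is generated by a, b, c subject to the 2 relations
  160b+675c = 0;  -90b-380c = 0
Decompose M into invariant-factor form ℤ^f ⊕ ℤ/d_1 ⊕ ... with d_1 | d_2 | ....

Answer: M ≅ ℤ^1 ⊕ ℤ/5 ⊕ ℤ/10

Derivation:
rank_ℚ(R)=2; free=3−2=1
SNF(R) diag = [5, 10] → torsion [5, 10]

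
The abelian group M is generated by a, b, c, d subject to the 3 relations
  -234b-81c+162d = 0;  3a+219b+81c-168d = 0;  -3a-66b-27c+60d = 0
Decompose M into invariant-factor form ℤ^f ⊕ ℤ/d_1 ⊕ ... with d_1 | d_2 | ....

Answer: M ≅ ℤ^1 ⊕ ℤ/3 ⊕ ℤ/9 ⊕ ℤ/27

Derivation:
rank_ℚ(R)=3; free=4−3=1
SNF(R) diag = [3, 9, 27] → torsion [3, 9, 27]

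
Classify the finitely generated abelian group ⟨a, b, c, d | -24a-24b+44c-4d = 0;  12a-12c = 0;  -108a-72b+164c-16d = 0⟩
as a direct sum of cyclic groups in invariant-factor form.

rank_ℚ(R)=3; free=4−3=1
SNF(R) diag = [4, 12, 24] → torsion [4, 12, 24]

Answer: M ≅ ℤ^1 ⊕ ℤ/4 ⊕ ℤ/12 ⊕ ℤ/24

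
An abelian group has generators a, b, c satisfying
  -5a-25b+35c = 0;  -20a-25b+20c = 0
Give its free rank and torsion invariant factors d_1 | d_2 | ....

rank_ℚ(R)=2; free=3−2=1
SNF(R) diag = [5, 15] → torsion [5, 15]

Answer: M ≅ ℤ^1 ⊕ ℤ/5 ⊕ ℤ/15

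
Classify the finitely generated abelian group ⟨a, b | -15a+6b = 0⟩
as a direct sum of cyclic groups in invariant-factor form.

rank_ℚ(R)=1; free=2−1=1
SNF(R) diag = [3] → torsion [3]

Answer: M ≅ ℤ^1 ⊕ ℤ/3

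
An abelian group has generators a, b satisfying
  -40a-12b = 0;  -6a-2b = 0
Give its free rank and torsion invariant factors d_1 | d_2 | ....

rank_ℚ(R)=2; free=2−2=0
SNF(R) diag = [2, 4] → torsion [2, 4]

Answer: M ≅ ℤ/2 ⊕ ℤ/4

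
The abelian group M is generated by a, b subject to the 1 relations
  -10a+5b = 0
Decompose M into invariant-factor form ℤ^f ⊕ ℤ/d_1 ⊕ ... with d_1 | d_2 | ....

rank_ℚ(R)=1; free=2−1=1
SNF(R) diag = [5] → torsion [5]

Answer: M ≅ ℤ^1 ⊕ ℤ/5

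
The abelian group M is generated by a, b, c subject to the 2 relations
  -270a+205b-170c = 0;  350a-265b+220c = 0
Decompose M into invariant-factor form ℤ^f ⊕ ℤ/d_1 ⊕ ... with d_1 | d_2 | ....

Answer: M ≅ ℤ^1 ⊕ ℤ/5 ⊕ ℤ/10

Derivation:
rank_ℚ(R)=2; free=3−2=1
SNF(R) diag = [5, 10] → torsion [5, 10]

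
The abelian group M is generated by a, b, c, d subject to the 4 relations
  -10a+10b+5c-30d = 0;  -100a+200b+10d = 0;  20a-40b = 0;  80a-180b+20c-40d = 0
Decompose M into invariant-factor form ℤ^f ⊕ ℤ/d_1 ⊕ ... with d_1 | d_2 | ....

rank_ℚ(R)=4; free=4−4=0
SNF(R) diag = [5, 10, 20, 20] → torsion [5, 10, 20, 20]

Answer: M ≅ ℤ/5 ⊕ ℤ/10 ⊕ ℤ/20 ⊕ ℤ/20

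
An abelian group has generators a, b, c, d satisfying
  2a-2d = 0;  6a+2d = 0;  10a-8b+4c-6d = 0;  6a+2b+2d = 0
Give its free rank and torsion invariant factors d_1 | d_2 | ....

Answer: M ≅ ℤ/2 ⊕ ℤ/2 ⊕ ℤ/4 ⊕ ℤ/8

Derivation:
rank_ℚ(R)=4; free=4−4=0
SNF(R) diag = [2, 2, 4, 8] → torsion [2, 2, 4, 8]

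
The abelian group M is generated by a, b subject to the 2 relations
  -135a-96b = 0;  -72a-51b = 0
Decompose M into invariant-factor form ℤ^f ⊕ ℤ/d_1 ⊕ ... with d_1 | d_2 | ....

rank_ℚ(R)=2; free=2−2=0
SNF(R) diag = [3, 9] → torsion [3, 9]

Answer: M ≅ ℤ/3 ⊕ ℤ/9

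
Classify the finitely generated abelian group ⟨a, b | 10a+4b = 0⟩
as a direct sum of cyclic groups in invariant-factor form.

rank_ℚ(R)=1; free=2−1=1
SNF(R) diag = [2] → torsion [2]

Answer: M ≅ ℤ^1 ⊕ ℤ/2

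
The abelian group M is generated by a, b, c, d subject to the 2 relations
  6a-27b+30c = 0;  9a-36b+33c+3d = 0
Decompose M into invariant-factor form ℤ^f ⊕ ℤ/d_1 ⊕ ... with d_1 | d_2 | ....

Answer: M ≅ ℤ^2 ⊕ ℤ/3 ⊕ ℤ/3

Derivation:
rank_ℚ(R)=2; free=4−2=2
SNF(R) diag = [3, 3] → torsion [3, 3]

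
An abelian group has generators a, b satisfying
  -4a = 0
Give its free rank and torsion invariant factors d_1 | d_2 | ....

Answer: M ≅ ℤ^1 ⊕ ℤ/4

Derivation:
rank_ℚ(R)=1; free=2−1=1
SNF(R) diag = [4] → torsion [4]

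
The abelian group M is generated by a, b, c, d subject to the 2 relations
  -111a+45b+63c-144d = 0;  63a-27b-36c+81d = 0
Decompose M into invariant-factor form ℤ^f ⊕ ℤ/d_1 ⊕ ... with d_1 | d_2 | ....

rank_ℚ(R)=2; free=4−2=2
SNF(R) diag = [3, 9] → torsion [3, 9]

Answer: M ≅ ℤ^2 ⊕ ℤ/3 ⊕ ℤ/9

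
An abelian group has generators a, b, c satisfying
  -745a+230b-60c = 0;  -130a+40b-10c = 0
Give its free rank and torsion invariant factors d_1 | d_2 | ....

rank_ℚ(R)=2; free=3−2=1
SNF(R) diag = [5, 10] → torsion [5, 10]

Answer: M ≅ ℤ^1 ⊕ ℤ/5 ⊕ ℤ/10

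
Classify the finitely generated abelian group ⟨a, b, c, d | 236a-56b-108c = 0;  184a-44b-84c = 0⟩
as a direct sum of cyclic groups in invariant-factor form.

rank_ℚ(R)=2; free=4−2=2
SNF(R) diag = [4, 4] → torsion [4, 4]

Answer: M ≅ ℤ^2 ⊕ ℤ/4 ⊕ ℤ/4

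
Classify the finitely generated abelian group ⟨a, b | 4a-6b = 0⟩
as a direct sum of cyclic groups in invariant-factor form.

rank_ℚ(R)=1; free=2−1=1
SNF(R) diag = [2] → torsion [2]

Answer: M ≅ ℤ^1 ⊕ ℤ/2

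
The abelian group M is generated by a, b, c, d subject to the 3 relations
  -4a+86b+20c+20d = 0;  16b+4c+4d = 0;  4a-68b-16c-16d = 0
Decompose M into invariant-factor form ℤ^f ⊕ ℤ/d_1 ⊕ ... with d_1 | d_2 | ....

Answer: M ≅ ℤ^1 ⊕ ℤ/2 ⊕ ℤ/4 ⊕ ℤ/4

Derivation:
rank_ℚ(R)=3; free=4−3=1
SNF(R) diag = [2, 4, 4] → torsion [2, 4, 4]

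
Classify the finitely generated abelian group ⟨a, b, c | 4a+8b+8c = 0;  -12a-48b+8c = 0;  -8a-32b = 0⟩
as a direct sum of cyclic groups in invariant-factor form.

Answer: M ≅ ℤ/4 ⊕ ℤ/8 ⊕ ℤ/16

Derivation:
rank_ℚ(R)=3; free=3−3=0
SNF(R) diag = [4, 8, 16] → torsion [4, 8, 16]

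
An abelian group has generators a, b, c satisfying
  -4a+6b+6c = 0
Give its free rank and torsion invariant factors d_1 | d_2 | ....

rank_ℚ(R)=1; free=3−1=2
SNF(R) diag = [2] → torsion [2]

Answer: M ≅ ℤ^2 ⊕ ℤ/2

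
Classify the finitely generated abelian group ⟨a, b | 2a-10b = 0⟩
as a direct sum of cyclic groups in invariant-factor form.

rank_ℚ(R)=1; free=2−1=1
SNF(R) diag = [2] → torsion [2]

Answer: M ≅ ℤ^1 ⊕ ℤ/2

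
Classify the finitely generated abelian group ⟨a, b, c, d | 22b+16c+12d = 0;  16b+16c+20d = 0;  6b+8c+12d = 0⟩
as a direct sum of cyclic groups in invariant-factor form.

rank_ℚ(R)=3; free=4−3=1
SNF(R) diag = [2, 4, 8] → torsion [2, 4, 8]

Answer: M ≅ ℤ^1 ⊕ ℤ/2 ⊕ ℤ/4 ⊕ ℤ/8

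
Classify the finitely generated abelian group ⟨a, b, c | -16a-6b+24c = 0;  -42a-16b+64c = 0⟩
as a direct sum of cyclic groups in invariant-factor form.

rank_ℚ(R)=2; free=3−2=1
SNF(R) diag = [2, 2] → torsion [2, 2]

Answer: M ≅ ℤ^1 ⊕ ℤ/2 ⊕ ℤ/2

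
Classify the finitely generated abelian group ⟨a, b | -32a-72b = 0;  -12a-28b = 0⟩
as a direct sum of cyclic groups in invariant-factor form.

rank_ℚ(R)=2; free=2−2=0
SNF(R) diag = [4, 8] → torsion [4, 8]

Answer: M ≅ ℤ/4 ⊕ ℤ/8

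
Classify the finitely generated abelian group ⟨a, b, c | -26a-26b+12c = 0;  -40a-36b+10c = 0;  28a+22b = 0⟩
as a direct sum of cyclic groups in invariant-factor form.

Answer: M ≅ ℤ/2 ⊕ ℤ/2 ⊕ ℤ/6

Derivation:
rank_ℚ(R)=3; free=3−3=0
SNF(R) diag = [2, 2, 6] → torsion [2, 2, 6]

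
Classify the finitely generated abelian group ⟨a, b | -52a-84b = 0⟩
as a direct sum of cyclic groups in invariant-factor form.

rank_ℚ(R)=1; free=2−1=1
SNF(R) diag = [4] → torsion [4]

Answer: M ≅ ℤ^1 ⊕ ℤ/4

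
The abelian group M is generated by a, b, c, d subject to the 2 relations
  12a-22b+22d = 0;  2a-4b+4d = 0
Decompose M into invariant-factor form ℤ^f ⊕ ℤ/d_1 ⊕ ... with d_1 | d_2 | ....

Answer: M ≅ ℤ^2 ⊕ ℤ/2 ⊕ ℤ/2

Derivation:
rank_ℚ(R)=2; free=4−2=2
SNF(R) diag = [2, 2] → torsion [2, 2]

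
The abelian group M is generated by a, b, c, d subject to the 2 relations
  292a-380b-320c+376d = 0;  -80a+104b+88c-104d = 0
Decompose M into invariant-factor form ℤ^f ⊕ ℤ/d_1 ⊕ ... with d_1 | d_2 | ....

Answer: M ≅ ℤ^2 ⊕ ℤ/4 ⊕ ℤ/8

Derivation:
rank_ℚ(R)=2; free=4−2=2
SNF(R) diag = [4, 8] → torsion [4, 8]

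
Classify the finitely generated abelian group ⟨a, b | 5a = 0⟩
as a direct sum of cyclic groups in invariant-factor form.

Answer: M ≅ ℤ^1 ⊕ ℤ/5

Derivation:
rank_ℚ(R)=1; free=2−1=1
SNF(R) diag = [5] → torsion [5]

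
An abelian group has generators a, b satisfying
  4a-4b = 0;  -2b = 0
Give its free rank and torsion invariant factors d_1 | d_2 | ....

rank_ℚ(R)=2; free=2−2=0
SNF(R) diag = [2, 4] → torsion [2, 4]

Answer: M ≅ ℤ/2 ⊕ ℤ/4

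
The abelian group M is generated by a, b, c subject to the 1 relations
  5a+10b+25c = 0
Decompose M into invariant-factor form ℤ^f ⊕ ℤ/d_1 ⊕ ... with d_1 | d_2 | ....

Answer: M ≅ ℤ^2 ⊕ ℤ/5

Derivation:
rank_ℚ(R)=1; free=3−1=2
SNF(R) diag = [5] → torsion [5]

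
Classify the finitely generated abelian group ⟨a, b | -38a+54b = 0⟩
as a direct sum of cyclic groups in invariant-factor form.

rank_ℚ(R)=1; free=2−1=1
SNF(R) diag = [2] → torsion [2]

Answer: M ≅ ℤ^1 ⊕ ℤ/2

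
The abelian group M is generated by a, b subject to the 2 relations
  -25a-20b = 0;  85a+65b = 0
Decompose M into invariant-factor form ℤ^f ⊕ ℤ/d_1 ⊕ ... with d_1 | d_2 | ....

rank_ℚ(R)=2; free=2−2=0
SNF(R) diag = [5, 15] → torsion [5, 15]

Answer: M ≅ ℤ/5 ⊕ ℤ/15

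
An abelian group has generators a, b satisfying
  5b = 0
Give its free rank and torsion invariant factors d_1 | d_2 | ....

rank_ℚ(R)=1; free=2−1=1
SNF(R) diag = [5] → torsion [5]

Answer: M ≅ ℤ^1 ⊕ ℤ/5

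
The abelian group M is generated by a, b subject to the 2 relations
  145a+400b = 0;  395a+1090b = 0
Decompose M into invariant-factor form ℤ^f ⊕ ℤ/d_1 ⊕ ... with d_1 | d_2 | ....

Answer: M ≅ ℤ/5 ⊕ ℤ/10

Derivation:
rank_ℚ(R)=2; free=2−2=0
SNF(R) diag = [5, 10] → torsion [5, 10]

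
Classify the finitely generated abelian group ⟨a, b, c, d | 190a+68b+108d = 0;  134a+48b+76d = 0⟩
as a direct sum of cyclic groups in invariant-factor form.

rank_ℚ(R)=2; free=4−2=2
SNF(R) diag = [2, 4] → torsion [2, 4]

Answer: M ≅ ℤ^2 ⊕ ℤ/2 ⊕ ℤ/4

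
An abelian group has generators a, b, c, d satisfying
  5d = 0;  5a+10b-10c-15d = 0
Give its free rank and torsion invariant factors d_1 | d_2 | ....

rank_ℚ(R)=2; free=4−2=2
SNF(R) diag = [5, 5] → torsion [5, 5]

Answer: M ≅ ℤ^2 ⊕ ℤ/5 ⊕ ℤ/5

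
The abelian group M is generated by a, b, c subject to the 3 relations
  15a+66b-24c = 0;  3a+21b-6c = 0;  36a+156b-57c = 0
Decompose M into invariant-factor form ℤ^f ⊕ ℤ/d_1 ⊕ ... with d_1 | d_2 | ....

Answer: M ≅ ℤ/3 ⊕ ℤ/3 ⊕ ℤ/3

Derivation:
rank_ℚ(R)=3; free=3−3=0
SNF(R) diag = [3, 3, 3] → torsion [3, 3, 3]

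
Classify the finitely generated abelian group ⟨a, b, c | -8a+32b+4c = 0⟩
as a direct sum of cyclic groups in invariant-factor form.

Answer: M ≅ ℤ^2 ⊕ ℤ/4

Derivation:
rank_ℚ(R)=1; free=3−1=2
SNF(R) diag = [4] → torsion [4]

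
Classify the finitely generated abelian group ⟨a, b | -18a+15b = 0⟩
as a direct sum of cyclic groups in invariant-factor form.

Answer: M ≅ ℤ^1 ⊕ ℤ/3

Derivation:
rank_ℚ(R)=1; free=2−1=1
SNF(R) diag = [3] → torsion [3]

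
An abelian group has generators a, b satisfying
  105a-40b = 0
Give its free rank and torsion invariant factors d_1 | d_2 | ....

Answer: M ≅ ℤ^1 ⊕ ℤ/5

Derivation:
rank_ℚ(R)=1; free=2−1=1
SNF(R) diag = [5] → torsion [5]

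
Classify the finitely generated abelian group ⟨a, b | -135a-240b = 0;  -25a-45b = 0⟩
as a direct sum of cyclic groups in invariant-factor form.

Answer: M ≅ ℤ/5 ⊕ ℤ/15

Derivation:
rank_ℚ(R)=2; free=2−2=0
SNF(R) diag = [5, 15] → torsion [5, 15]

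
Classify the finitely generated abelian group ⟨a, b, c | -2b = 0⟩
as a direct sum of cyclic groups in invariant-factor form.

Answer: M ≅ ℤ^2 ⊕ ℤ/2

Derivation:
rank_ℚ(R)=1; free=3−1=2
SNF(R) diag = [2] → torsion [2]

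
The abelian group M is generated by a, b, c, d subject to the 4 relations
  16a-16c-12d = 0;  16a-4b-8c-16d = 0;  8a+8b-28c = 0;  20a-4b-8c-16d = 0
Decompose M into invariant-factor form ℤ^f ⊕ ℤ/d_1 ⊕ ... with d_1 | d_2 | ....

rank_ℚ(R)=4; free=4−4=0
SNF(R) diag = [4, 4, 4, 4] → torsion [4, 4, 4, 4]

Answer: M ≅ ℤ/4 ⊕ ℤ/4 ⊕ ℤ/4 ⊕ ℤ/4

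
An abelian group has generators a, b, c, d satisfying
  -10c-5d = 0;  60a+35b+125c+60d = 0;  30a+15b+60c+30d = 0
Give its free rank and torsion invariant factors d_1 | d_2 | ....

Answer: M ≅ ℤ^1 ⊕ ℤ/5 ⊕ ℤ/5 ⊕ ℤ/15

Derivation:
rank_ℚ(R)=3; free=4−3=1
SNF(R) diag = [5, 5, 15] → torsion [5, 5, 15]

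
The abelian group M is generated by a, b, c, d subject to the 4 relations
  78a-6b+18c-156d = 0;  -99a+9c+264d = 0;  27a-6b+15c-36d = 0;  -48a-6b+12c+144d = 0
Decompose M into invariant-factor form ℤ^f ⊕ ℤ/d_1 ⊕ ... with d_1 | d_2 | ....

rank_ℚ(R)=4; free=4−4=0
SNF(R) diag = [3, 6, 12, 12] → torsion [3, 6, 12, 12]

Answer: M ≅ ℤ/3 ⊕ ℤ/6 ⊕ ℤ/12 ⊕ ℤ/12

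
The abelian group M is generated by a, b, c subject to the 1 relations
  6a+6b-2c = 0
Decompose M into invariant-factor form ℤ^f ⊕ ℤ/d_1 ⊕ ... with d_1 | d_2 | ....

Answer: M ≅ ℤ^2 ⊕ ℤ/2

Derivation:
rank_ℚ(R)=1; free=3−1=2
SNF(R) diag = [2] → torsion [2]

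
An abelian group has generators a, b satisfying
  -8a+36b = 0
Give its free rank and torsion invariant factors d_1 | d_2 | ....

rank_ℚ(R)=1; free=2−1=1
SNF(R) diag = [4] → torsion [4]

Answer: M ≅ ℤ^1 ⊕ ℤ/4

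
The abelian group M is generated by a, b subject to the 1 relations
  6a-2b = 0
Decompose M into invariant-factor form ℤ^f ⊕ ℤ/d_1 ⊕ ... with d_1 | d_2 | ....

rank_ℚ(R)=1; free=2−1=1
SNF(R) diag = [2] → torsion [2]

Answer: M ≅ ℤ^1 ⊕ ℤ/2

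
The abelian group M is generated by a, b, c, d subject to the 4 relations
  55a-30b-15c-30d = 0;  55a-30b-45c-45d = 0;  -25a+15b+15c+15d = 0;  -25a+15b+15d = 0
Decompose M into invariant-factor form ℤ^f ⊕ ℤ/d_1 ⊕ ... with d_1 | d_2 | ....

rank_ℚ(R)=4; free=4−4=0
SNF(R) diag = [5, 15, 15, 15] → torsion [5, 15, 15, 15]

Answer: M ≅ ℤ/5 ⊕ ℤ/15 ⊕ ℤ/15 ⊕ ℤ/15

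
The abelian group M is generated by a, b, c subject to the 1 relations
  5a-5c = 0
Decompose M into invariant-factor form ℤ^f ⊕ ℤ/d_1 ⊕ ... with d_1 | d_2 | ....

rank_ℚ(R)=1; free=3−1=2
SNF(R) diag = [5] → torsion [5]

Answer: M ≅ ℤ^2 ⊕ ℤ/5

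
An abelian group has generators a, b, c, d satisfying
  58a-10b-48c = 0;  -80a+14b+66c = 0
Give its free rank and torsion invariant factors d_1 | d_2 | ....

rank_ℚ(R)=2; free=4−2=2
SNF(R) diag = [2, 6] → torsion [2, 6]

Answer: M ≅ ℤ^2 ⊕ ℤ/2 ⊕ ℤ/6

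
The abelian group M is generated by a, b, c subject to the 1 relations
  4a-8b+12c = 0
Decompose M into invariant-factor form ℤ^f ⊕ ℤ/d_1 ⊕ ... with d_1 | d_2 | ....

Answer: M ≅ ℤ^2 ⊕ ℤ/4

Derivation:
rank_ℚ(R)=1; free=3−1=2
SNF(R) diag = [4] → torsion [4]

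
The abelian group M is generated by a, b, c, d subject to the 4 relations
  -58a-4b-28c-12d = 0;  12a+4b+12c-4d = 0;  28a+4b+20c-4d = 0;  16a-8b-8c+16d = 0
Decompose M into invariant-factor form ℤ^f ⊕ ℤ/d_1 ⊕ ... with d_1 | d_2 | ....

Answer: M ≅ ℤ/2 ⊕ ℤ/4 ⊕ ℤ/8 ⊕ ℤ/8

Derivation:
rank_ℚ(R)=4; free=4−4=0
SNF(R) diag = [2, 4, 8, 8] → torsion [2, 4, 8, 8]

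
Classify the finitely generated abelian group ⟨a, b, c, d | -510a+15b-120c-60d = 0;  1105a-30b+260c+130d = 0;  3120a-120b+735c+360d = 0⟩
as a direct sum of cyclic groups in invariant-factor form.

Answer: M ≅ ℤ^1 ⊕ ℤ/5 ⊕ ℤ/15 ⊕ ℤ/15

Derivation:
rank_ℚ(R)=3; free=4−3=1
SNF(R) diag = [5, 15, 15] → torsion [5, 15, 15]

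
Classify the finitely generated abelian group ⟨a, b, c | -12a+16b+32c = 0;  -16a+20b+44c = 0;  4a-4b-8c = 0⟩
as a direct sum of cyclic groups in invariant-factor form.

rank_ℚ(R)=3; free=3−3=0
SNF(R) diag = [4, 4, 4] → torsion [4, 4, 4]

Answer: M ≅ ℤ/4 ⊕ ℤ/4 ⊕ ℤ/4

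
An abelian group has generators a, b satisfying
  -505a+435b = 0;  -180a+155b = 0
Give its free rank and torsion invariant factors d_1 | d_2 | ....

rank_ℚ(R)=2; free=2−2=0
SNF(R) diag = [5, 5] → torsion [5, 5]

Answer: M ≅ ℤ/5 ⊕ ℤ/5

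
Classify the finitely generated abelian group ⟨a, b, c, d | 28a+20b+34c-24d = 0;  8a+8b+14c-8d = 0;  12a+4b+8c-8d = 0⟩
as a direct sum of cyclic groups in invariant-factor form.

rank_ℚ(R)=3; free=4−3=1
SNF(R) diag = [2, 4, 8] → torsion [2, 4, 8]

Answer: M ≅ ℤ^1 ⊕ ℤ/2 ⊕ ℤ/4 ⊕ ℤ/8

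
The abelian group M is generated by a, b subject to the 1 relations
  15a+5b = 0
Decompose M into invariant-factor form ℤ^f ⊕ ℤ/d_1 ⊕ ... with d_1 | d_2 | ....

rank_ℚ(R)=1; free=2−1=1
SNF(R) diag = [5] → torsion [5]

Answer: M ≅ ℤ^1 ⊕ ℤ/5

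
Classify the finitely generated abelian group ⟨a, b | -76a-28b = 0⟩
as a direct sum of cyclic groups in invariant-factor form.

rank_ℚ(R)=1; free=2−1=1
SNF(R) diag = [4] → torsion [4]

Answer: M ≅ ℤ^1 ⊕ ℤ/4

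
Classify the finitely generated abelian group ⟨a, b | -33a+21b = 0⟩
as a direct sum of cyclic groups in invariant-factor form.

rank_ℚ(R)=1; free=2−1=1
SNF(R) diag = [3] → torsion [3]

Answer: M ≅ ℤ^1 ⊕ ℤ/3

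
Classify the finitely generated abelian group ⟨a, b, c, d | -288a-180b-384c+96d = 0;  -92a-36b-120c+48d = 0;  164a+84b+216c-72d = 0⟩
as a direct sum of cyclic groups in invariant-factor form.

Answer: M ≅ ℤ^1 ⊕ ℤ/4 ⊕ ℤ/12 ⊕ ℤ/24

Derivation:
rank_ℚ(R)=3; free=4−3=1
SNF(R) diag = [4, 12, 24] → torsion [4, 12, 24]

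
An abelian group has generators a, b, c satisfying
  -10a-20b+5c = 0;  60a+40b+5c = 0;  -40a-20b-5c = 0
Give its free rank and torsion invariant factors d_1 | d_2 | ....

Answer: M ≅ ℤ/5 ⊕ ℤ/10 ⊕ ℤ/20

Derivation:
rank_ℚ(R)=3; free=3−3=0
SNF(R) diag = [5, 10, 20] → torsion [5, 10, 20]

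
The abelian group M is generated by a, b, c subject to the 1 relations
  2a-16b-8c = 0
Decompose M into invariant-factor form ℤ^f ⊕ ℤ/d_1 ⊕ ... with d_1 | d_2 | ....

Answer: M ≅ ℤ^2 ⊕ ℤ/2

Derivation:
rank_ℚ(R)=1; free=3−1=2
SNF(R) diag = [2] → torsion [2]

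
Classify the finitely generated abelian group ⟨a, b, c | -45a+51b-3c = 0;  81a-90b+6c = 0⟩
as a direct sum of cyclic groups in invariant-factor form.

rank_ℚ(R)=2; free=3−2=1
SNF(R) diag = [3, 3] → torsion [3, 3]

Answer: M ≅ ℤ^1 ⊕ ℤ/3 ⊕ ℤ/3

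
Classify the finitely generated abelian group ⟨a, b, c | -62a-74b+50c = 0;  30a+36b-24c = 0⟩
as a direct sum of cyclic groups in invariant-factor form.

Answer: M ≅ ℤ^1 ⊕ ℤ/2 ⊕ ℤ/6

Derivation:
rank_ℚ(R)=2; free=3−2=1
SNF(R) diag = [2, 6] → torsion [2, 6]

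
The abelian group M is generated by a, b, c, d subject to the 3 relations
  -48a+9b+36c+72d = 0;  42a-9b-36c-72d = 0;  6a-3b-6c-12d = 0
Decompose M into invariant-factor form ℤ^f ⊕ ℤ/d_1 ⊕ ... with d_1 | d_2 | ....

Answer: M ≅ ℤ^1 ⊕ ℤ/3 ⊕ ℤ/6 ⊕ ℤ/18

Derivation:
rank_ℚ(R)=3; free=4−3=1
SNF(R) diag = [3, 6, 18] → torsion [3, 6, 18]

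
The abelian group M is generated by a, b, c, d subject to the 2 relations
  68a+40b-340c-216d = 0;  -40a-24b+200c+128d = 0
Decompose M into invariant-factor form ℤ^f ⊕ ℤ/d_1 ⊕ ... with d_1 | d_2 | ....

Answer: M ≅ ℤ^2 ⊕ ℤ/4 ⊕ ℤ/8

Derivation:
rank_ℚ(R)=2; free=4−2=2
SNF(R) diag = [4, 8] → torsion [4, 8]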